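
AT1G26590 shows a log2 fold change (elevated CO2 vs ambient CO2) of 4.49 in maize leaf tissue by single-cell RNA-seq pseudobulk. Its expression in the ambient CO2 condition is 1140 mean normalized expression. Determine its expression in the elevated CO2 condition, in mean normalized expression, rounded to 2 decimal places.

25617.07

Fold change = 2^(4.49) = 22.4711
elevated CO2 expression = 1140 × 22.4711 = 25617.07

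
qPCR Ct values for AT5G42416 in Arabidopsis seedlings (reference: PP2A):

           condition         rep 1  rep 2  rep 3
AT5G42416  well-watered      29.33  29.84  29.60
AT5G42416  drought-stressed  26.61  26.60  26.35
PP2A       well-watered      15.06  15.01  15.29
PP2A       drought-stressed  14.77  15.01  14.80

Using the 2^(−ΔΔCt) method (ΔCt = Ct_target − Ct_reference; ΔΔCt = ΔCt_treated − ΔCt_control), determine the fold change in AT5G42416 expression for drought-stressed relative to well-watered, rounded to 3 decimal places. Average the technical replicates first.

7.013

Mean Ct: AT5G42416 well-watered 29.590; AT5G42416 drought-stressed 26.520; PP2A well-watered 15.120; PP2A drought-stressed 14.860
ΔCt(well-watered) = 29.590 − 15.120 = 14.470
ΔCt(drought-stressed) = 26.520 − 14.860 = 11.660
ΔΔCt = 11.660 − 14.470 = -2.810
Fold change = 2^(−(-2.810)) = 2^2.810 = 7.0128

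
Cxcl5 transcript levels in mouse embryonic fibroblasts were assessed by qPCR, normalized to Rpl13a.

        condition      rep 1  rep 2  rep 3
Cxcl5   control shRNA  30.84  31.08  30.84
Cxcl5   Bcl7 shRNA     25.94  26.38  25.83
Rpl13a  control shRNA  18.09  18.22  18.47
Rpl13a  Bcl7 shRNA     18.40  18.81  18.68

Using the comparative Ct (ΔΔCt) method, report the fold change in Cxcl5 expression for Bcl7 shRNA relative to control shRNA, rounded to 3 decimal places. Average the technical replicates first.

Mean Ct: Cxcl5 control shRNA 30.920; Cxcl5 Bcl7 shRNA 26.050; Rpl13a control shRNA 18.260; Rpl13a Bcl7 shRNA 18.630
ΔCt(control shRNA) = 30.920 − 18.260 = 12.660
ΔCt(Bcl7 shRNA) = 26.050 − 18.630 = 7.420
ΔΔCt = 7.420 − 12.660 = -5.240
Fold change = 2^(−(-5.240)) = 2^5.240 = 37.7918

37.792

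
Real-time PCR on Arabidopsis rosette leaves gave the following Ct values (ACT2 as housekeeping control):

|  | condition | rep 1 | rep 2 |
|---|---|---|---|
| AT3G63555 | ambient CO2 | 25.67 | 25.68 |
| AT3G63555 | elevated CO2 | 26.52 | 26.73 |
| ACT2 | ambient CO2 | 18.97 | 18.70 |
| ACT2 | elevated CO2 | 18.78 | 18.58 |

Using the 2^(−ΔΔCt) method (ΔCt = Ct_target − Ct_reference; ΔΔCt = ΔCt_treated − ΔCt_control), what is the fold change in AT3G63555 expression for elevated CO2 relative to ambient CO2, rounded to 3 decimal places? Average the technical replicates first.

0.465

Mean Ct: AT3G63555 ambient CO2 25.675; AT3G63555 elevated CO2 26.625; ACT2 ambient CO2 18.835; ACT2 elevated CO2 18.680
ΔCt(ambient CO2) = 25.675 − 18.835 = 6.840
ΔCt(elevated CO2) = 26.625 − 18.680 = 7.945
ΔΔCt = 7.945 − 6.840 = 1.105
Fold change = 2^(−1.105) = 0.4649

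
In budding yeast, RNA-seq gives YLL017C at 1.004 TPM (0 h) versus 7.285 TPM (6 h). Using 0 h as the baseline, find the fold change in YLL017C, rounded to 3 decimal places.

Fold change = 7.285 / 1.004 = 7.2560
YLL017C is upregulated.

7.256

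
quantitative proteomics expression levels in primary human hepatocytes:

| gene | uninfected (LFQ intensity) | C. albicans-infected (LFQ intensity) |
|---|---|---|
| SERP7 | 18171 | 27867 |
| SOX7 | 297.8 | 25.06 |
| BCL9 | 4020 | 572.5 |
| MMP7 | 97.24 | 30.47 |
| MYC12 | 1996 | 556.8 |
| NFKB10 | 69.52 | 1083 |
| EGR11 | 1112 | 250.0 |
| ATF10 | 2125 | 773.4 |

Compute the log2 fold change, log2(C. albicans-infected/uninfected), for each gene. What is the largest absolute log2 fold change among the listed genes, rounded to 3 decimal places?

log2(27867/18171) = 0.617  (SERP7)
log2(25.06/297.8) = -3.571  (SOX7)
log2(572.5/4020) = -2.812  (BCL9)
log2(30.47/97.24) = -1.674  (MMP7)
log2(556.8/1996) = -1.842  (MYC12)
log2(1083/69.52) = 3.961  (NFKB10)
log2(250.0/1112) = -2.153  (EGR11)
log2(773.4/2125) = -1.458  (ATF10)
The largest magnitude belongs to NFKB10.

3.961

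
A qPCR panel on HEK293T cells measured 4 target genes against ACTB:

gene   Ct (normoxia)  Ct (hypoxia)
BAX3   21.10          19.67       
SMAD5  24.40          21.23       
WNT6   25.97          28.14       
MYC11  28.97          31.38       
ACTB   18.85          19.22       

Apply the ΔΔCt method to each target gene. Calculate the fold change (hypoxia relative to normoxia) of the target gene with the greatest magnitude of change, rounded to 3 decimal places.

BAX3: ΔΔCt = (19.67−19.22) − (21.10−18.85) = 0.45 − 2.25 = -1.80; fold change = 2^1.80 = 3.482
SMAD5: ΔΔCt = (21.23−19.22) − (24.40−18.85) = 2.01 − 5.55 = -3.54; fold change = 2^3.54 = 11.632
WNT6: ΔΔCt = (28.14−19.22) − (25.97−18.85) = 8.92 − 7.12 = 1.80; fold change = 2^-1.80 = 0.287
MYC11: ΔΔCt = (31.38−19.22) − (28.97−18.85) = 12.16 − 10.12 = 2.04; fold change = 2^-2.04 = 0.243
SMAD5 has the largest |ΔΔCt| = 3.54.

11.632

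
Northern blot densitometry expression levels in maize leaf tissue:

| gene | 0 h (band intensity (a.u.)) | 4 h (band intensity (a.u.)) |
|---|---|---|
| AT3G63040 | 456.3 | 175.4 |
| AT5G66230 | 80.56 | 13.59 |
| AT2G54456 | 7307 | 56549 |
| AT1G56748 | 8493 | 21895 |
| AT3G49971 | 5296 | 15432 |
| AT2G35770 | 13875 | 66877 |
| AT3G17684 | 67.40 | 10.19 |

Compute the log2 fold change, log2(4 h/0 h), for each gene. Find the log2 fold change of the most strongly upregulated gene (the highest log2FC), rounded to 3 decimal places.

2.952

log2(175.4/456.3) = -1.379  (AT3G63040)
log2(13.59/80.56) = -2.568  (AT5G66230)
log2(56549/7307) = 2.952  (AT2G54456)
log2(21895/8493) = 1.366  (AT1G56748)
log2(15432/5296) = 1.543  (AT3G49971)
log2(66877/13875) = 2.269  (AT2G35770)
log2(10.19/67.40) = -2.726  (AT3G17684)
AT2G54456 is most strongly upregulated.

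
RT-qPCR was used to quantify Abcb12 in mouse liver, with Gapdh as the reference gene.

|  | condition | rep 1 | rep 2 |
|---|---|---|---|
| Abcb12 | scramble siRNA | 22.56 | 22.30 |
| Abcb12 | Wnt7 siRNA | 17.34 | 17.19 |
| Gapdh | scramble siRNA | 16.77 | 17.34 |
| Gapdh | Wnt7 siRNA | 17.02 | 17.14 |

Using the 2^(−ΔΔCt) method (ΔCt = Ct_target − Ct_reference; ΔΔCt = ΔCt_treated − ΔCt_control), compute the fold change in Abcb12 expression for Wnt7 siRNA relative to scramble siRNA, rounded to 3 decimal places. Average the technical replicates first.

Mean Ct: Abcb12 scramble siRNA 22.430; Abcb12 Wnt7 siRNA 17.265; Gapdh scramble siRNA 17.055; Gapdh Wnt7 siRNA 17.080
ΔCt(scramble siRNA) = 22.430 − 17.055 = 5.375
ΔCt(Wnt7 siRNA) = 17.265 − 17.080 = 0.185
ΔΔCt = 0.185 − 5.375 = -5.190
Fold change = 2^(−(-5.190)) = 2^5.190 = 36.5044

36.504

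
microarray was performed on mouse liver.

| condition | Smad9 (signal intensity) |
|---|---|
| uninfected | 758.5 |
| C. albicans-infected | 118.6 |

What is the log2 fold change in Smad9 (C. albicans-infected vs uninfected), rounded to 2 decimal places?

-2.68

Fold change = 118.6 / 758.5 = 0.1564
log2(0.1564) = -2.677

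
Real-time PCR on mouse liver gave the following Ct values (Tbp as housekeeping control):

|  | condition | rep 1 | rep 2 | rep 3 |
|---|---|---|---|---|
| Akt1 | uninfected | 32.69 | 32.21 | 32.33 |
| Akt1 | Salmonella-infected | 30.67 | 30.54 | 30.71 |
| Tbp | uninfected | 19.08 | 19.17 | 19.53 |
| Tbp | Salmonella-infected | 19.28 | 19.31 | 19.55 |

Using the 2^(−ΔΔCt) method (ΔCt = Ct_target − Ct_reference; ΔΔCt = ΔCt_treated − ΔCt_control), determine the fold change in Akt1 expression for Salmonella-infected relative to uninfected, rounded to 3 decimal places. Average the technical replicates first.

Mean Ct: Akt1 uninfected 32.410; Akt1 Salmonella-infected 30.640; Tbp uninfected 19.260; Tbp Salmonella-infected 19.380
ΔCt(uninfected) = 32.410 − 19.260 = 13.150
ΔCt(Salmonella-infected) = 30.640 − 19.380 = 11.260
ΔΔCt = 11.260 − 13.150 = -1.890
Fold change = 2^(−(-1.890)) = 2^1.890 = 3.7064

3.706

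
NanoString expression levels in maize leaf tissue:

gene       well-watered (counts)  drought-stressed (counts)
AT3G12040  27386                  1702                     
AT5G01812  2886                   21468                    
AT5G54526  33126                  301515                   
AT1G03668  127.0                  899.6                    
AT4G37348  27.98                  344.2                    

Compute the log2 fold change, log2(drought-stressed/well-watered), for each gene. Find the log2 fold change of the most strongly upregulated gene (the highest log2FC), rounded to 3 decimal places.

3.621

log2(1702/27386) = -4.008  (AT3G12040)
log2(21468/2886) = 2.895  (AT5G01812)
log2(301515/33126) = 3.186  (AT5G54526)
log2(899.6/127.0) = 2.824  (AT1G03668)
log2(344.2/27.98) = 3.621  (AT4G37348)
AT4G37348 is most strongly upregulated.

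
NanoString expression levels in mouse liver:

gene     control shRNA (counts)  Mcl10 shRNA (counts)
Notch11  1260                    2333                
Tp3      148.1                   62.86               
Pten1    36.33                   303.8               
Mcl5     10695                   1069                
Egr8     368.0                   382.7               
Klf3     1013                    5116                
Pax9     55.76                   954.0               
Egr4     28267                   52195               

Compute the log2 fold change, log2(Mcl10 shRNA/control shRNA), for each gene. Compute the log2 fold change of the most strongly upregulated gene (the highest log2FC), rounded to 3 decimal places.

log2(2333/1260) = 0.889  (Notch11)
log2(62.86/148.1) = -1.236  (Tp3)
log2(303.8/36.33) = 3.064  (Pten1)
log2(1069/10695) = -3.323  (Mcl5)
log2(382.7/368.0) = 0.057  (Egr8)
log2(5116/1013) = 2.336  (Klf3)
log2(954.0/55.76) = 4.097  (Pax9)
log2(52195/28267) = 0.885  (Egr4)
Pax9 is most strongly upregulated.

4.097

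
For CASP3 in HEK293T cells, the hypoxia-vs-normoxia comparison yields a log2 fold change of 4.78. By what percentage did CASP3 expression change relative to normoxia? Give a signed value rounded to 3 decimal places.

Fold change = 2^(4.78) = 27.4741
Percent change = (FC − 1) × 100% = (27.4741 − 1) × 100 = 2647.409%

2647.409%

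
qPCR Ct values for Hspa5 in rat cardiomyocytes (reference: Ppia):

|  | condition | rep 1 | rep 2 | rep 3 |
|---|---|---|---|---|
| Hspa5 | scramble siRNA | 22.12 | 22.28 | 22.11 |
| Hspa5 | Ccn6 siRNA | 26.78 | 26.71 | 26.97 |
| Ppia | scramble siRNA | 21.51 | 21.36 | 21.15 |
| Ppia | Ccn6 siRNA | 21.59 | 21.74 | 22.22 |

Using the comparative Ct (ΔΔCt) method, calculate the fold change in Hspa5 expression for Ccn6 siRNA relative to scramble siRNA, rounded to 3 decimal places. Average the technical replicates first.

0.057

Mean Ct: Hspa5 scramble siRNA 22.170; Hspa5 Ccn6 siRNA 26.820; Ppia scramble siRNA 21.340; Ppia Ccn6 siRNA 21.850
ΔCt(scramble siRNA) = 22.170 − 21.340 = 0.830
ΔCt(Ccn6 siRNA) = 26.820 − 21.850 = 4.970
ΔΔCt = 4.970 − 0.830 = 4.140
Fold change = 2^(−4.140) = 0.0567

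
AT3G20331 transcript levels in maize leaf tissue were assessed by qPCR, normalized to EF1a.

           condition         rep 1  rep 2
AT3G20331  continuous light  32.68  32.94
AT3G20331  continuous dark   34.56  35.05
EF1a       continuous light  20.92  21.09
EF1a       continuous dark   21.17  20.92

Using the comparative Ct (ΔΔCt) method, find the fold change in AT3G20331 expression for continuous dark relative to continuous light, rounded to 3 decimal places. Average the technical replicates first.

Mean Ct: AT3G20331 continuous light 32.810; AT3G20331 continuous dark 34.805; EF1a continuous light 21.005; EF1a continuous dark 21.045
ΔCt(continuous light) = 32.810 − 21.005 = 11.805
ΔCt(continuous dark) = 34.805 − 21.045 = 13.760
ΔΔCt = 13.760 − 11.805 = 1.955
Fold change = 2^(−1.955) = 0.2579

0.258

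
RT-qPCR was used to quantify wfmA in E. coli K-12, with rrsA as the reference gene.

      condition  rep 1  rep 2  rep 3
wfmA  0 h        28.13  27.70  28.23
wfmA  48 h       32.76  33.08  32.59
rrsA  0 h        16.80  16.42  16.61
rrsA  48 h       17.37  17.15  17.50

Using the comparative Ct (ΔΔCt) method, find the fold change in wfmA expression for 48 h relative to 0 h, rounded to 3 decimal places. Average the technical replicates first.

Mean Ct: wfmA 0 h 28.020; wfmA 48 h 32.810; rrsA 0 h 16.610; rrsA 48 h 17.340
ΔCt(0 h) = 28.020 − 16.610 = 11.410
ΔCt(48 h) = 32.810 − 17.340 = 15.470
ΔΔCt = 15.470 − 11.410 = 4.060
Fold change = 2^(−4.060) = 0.0600

0.060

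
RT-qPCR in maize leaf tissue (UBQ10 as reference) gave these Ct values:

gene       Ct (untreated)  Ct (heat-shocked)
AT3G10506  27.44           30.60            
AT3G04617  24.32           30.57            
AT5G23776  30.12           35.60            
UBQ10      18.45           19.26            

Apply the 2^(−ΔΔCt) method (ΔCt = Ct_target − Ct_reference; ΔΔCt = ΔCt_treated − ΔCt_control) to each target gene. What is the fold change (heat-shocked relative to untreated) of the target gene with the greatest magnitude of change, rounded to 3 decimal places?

0.023

AT3G10506: ΔΔCt = (30.60−19.26) − (27.44−18.45) = 11.34 − 8.99 = 2.35; fold change = 2^-2.35 = 0.196
AT3G04617: ΔΔCt = (30.57−19.26) − (24.32−18.45) = 11.31 − 5.87 = 5.44; fold change = 2^-5.44 = 0.023
AT5G23776: ΔΔCt = (35.60−19.26) − (30.12−18.45) = 16.34 − 11.67 = 4.67; fold change = 2^-4.67 = 0.039
AT3G04617 has the largest |ΔΔCt| = 5.44.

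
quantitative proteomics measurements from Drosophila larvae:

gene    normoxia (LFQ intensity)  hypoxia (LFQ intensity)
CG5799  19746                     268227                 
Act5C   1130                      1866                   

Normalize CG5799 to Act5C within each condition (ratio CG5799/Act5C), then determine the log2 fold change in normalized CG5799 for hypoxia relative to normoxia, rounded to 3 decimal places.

CG5799/Act5C (normoxia) = 19746 / 1130 = 17.474
CG5799/Act5C (hypoxia) = 268227 / 1866 = 143.74
Fold change = 143.74 / 17.474 = 8.2260
log2(8.2260) = 3.0402

3.040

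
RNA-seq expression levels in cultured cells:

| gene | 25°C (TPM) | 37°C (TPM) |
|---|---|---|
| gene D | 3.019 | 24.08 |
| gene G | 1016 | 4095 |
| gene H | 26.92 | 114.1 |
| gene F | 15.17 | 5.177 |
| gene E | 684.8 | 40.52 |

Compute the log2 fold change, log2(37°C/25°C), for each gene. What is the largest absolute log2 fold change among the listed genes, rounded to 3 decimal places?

4.079

log2(24.08/3.019) = 2.996  (gene D)
log2(4095/1016) = 2.011  (gene G)
log2(114.1/26.92) = 2.084  (gene H)
log2(5.177/15.17) = -1.551  (gene F)
log2(40.52/684.8) = -4.079  (gene E)
The largest magnitude belongs to gene E.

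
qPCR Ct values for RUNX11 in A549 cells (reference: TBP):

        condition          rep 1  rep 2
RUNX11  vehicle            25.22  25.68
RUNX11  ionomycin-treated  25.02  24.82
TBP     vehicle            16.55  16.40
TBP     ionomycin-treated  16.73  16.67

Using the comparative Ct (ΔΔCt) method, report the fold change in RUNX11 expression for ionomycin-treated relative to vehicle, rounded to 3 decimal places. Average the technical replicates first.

1.688

Mean Ct: RUNX11 vehicle 25.450; RUNX11 ionomycin-treated 24.920; TBP vehicle 16.475; TBP ionomycin-treated 16.700
ΔCt(vehicle) = 25.450 − 16.475 = 8.975
ΔCt(ionomycin-treated) = 24.920 − 16.700 = 8.220
ΔΔCt = 8.220 − 8.975 = -0.755
Fold change = 2^(−(-0.755)) = 2^0.755 = 1.6876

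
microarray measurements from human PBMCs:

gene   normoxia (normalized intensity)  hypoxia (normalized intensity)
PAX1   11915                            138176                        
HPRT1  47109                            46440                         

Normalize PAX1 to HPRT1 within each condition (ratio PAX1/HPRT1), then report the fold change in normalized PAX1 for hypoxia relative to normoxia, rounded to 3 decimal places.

11.764

PAX1/HPRT1 (normoxia) = 11915 / 47109 = 0.25292
PAX1/HPRT1 (hypoxia) = 138176 / 46440 = 2.9754
Fold change = 2.9754 / 0.25292 = 11.7639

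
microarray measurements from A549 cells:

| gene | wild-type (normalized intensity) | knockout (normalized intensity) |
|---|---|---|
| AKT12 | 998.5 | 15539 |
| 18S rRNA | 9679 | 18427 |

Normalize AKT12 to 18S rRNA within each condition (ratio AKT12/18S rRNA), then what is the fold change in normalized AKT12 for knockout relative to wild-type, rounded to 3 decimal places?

8.174

AKT12/18S rRNA (wild-type) = 998.5 / 9679 = 0.10316
AKT12/18S rRNA (knockout) = 15539 / 18427 = 0.84327
Fold change = 0.84327 / 0.10316 = 8.1743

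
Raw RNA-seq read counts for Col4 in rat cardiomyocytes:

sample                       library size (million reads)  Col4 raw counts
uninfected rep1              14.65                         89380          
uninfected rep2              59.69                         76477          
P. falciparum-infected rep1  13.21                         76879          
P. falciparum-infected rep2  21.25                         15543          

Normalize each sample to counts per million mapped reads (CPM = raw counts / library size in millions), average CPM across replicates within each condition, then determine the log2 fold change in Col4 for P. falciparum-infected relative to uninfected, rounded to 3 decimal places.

-0.172

CPM(uninfected rep1) = 89380 / 14.65 = 6101.0239
CPM(uninfected rep2) = 76477 / 59.69 = 1281.2364
CPM(P. falciparum-infected rep1) = 76879 / 13.21 = 5819.7578
CPM(P. falciparum-infected rep2) = 15543 / 21.25 = 731.4353
mean CPM(uninfected) = 3691.1301; mean CPM(P. falciparum-infected) = 3275.5965
Fold change = 3275.5965 / 3691.1301 = 0.88742
log2(0.88742) = -0.1723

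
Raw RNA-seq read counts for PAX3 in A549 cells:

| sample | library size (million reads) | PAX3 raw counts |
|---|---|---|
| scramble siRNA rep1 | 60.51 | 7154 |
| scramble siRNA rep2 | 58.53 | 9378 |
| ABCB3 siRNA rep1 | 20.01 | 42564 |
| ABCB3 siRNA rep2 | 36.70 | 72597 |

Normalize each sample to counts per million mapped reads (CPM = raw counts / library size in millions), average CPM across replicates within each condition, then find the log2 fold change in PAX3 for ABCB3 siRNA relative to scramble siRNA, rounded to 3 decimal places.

CPM(scramble siRNA rep1) = 7154 / 60.51 = 118.2284
CPM(scramble siRNA rep2) = 9378 / 58.53 = 160.2255
CPM(ABCB3 siRNA rep1) = 42564 / 20.01 = 2127.1364
CPM(ABCB3 siRNA rep2) = 72597 / 36.70 = 1978.1199
mean CPM(scramble siRNA) = 139.2270; mean CPM(ABCB3 siRNA) = 2052.6282
Fold change = 2052.6282 / 139.2270 = 14.74304
log2(14.74304) = 3.8820

3.882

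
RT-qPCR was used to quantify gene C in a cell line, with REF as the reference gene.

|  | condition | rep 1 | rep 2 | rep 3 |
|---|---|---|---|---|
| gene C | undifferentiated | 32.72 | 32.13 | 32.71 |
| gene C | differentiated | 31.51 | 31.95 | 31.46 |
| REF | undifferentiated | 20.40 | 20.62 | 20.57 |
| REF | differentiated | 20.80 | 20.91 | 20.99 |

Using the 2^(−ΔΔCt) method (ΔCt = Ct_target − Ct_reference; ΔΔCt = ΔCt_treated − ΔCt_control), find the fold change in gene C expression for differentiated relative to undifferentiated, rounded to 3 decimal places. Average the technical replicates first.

Mean Ct: gene C undifferentiated 32.520; gene C differentiated 31.640; REF undifferentiated 20.530; REF differentiated 20.900
ΔCt(undifferentiated) = 32.520 − 20.530 = 11.990
ΔCt(differentiated) = 31.640 − 20.900 = 10.740
ΔΔCt = 10.740 − 11.990 = -1.250
Fold change = 2^(−(-1.250)) = 2^1.250 = 2.3784

2.378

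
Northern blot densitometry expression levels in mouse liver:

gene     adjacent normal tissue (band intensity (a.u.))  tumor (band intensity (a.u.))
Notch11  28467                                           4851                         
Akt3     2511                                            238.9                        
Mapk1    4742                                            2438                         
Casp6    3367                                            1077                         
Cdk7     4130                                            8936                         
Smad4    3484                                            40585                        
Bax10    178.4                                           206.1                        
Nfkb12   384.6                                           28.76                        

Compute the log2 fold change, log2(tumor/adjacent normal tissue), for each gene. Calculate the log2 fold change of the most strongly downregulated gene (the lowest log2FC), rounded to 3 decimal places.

-3.741

log2(4851/28467) = -2.553  (Notch11)
log2(238.9/2511) = -3.394  (Akt3)
log2(2438/4742) = -0.960  (Mapk1)
log2(1077/3367) = -1.644  (Casp6)
log2(8936/4130) = 1.113  (Cdk7)
log2(40585/3484) = 3.542  (Smad4)
log2(206.1/178.4) = 0.208  (Bax10)
log2(28.76/384.6) = -3.741  (Nfkb12)
Nfkb12 is most strongly downregulated.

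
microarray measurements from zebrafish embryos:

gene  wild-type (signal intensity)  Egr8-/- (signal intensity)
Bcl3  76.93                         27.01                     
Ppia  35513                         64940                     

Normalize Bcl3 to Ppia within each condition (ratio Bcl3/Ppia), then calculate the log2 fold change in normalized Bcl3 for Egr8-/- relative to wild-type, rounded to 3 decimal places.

-2.381

Bcl3/Ppia (wild-type) = 76.93 / 35513 = 0.0021662
Bcl3/Ppia (Egr8-/-) = 27.01 / 64940 = 0.00041592
Fold change = 0.00041592 / 0.0021662 = 0.1920
log2(0.1920) = -2.3808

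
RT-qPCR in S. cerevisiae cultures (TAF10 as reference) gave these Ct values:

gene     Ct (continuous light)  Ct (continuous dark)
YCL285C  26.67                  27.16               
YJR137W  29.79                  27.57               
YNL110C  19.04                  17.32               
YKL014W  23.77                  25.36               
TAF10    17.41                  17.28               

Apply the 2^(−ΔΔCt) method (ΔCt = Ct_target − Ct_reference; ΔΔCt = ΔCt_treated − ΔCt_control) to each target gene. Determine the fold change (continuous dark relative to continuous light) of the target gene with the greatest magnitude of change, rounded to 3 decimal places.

YCL285C: ΔΔCt = (27.16−17.28) − (26.67−17.41) = 9.88 − 9.26 = 0.62; fold change = 2^-0.62 = 0.651
YJR137W: ΔΔCt = (27.57−17.28) − (29.79−17.41) = 10.29 − 12.38 = -2.09; fold change = 2^2.09 = 4.257
YNL110C: ΔΔCt = (17.32−17.28) − (19.04−17.41) = 0.04 − 1.63 = -1.59; fold change = 2^1.59 = 3.010
YKL014W: ΔΔCt = (25.36−17.28) − (23.77−17.41) = 8.08 − 6.36 = 1.72; fold change = 2^-1.72 = 0.304
YJR137W has the largest |ΔΔCt| = 2.09.

4.257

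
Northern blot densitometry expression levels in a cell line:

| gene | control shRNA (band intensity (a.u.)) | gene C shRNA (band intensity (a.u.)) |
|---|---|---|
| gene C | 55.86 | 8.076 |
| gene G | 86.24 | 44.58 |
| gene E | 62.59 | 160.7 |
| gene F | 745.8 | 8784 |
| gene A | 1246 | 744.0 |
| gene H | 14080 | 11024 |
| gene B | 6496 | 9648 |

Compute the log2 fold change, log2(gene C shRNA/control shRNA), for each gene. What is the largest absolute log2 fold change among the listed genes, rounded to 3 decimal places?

log2(8.076/55.86) = -2.790  (gene C)
log2(44.58/86.24) = -0.952  (gene G)
log2(160.7/62.59) = 1.360  (gene E)
log2(8784/745.8) = 3.558  (gene F)
log2(744.0/1246) = -0.744  (gene A)
log2(11024/14080) = -0.353  (gene H)
log2(9648/6496) = 0.571  (gene B)
The largest magnitude belongs to gene F.

3.558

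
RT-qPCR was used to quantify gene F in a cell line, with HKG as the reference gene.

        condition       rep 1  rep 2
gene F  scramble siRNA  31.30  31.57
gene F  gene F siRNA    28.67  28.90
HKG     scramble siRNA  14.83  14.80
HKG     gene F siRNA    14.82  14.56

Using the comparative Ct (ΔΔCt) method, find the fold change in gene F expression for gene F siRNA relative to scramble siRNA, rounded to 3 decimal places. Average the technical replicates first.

Mean Ct: gene F scramble siRNA 31.435; gene F gene F siRNA 28.785; HKG scramble siRNA 14.815; HKG gene F siRNA 14.690
ΔCt(scramble siRNA) = 31.435 − 14.815 = 16.620
ΔCt(gene F siRNA) = 28.785 − 14.690 = 14.095
ΔΔCt = 14.095 − 16.620 = -2.525
Fold change = 2^(−(-2.525)) = 2^2.525 = 5.7557

5.756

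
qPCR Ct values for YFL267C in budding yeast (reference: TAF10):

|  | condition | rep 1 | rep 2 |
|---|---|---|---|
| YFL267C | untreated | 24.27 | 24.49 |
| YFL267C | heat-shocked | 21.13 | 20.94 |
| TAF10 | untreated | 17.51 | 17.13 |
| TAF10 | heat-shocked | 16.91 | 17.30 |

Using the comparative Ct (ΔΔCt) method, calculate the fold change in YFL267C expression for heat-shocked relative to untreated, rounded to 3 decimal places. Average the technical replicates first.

8.754

Mean Ct: YFL267C untreated 24.380; YFL267C heat-shocked 21.035; TAF10 untreated 17.320; TAF10 heat-shocked 17.105
ΔCt(untreated) = 24.380 − 17.320 = 7.060
ΔCt(heat-shocked) = 21.035 − 17.105 = 3.930
ΔΔCt = 3.930 − 7.060 = -3.130
Fold change = 2^(−(-3.130)) = 2^3.130 = 8.7543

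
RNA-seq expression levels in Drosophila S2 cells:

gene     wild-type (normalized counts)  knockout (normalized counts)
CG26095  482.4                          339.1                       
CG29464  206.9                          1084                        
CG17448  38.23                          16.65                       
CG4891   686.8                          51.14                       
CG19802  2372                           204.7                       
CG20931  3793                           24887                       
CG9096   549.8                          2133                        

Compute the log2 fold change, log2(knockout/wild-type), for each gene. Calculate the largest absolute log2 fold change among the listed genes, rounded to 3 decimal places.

log2(339.1/482.4) = -0.509  (CG26095)
log2(1084/206.9) = 2.389  (CG29464)
log2(16.65/38.23) = -1.199  (CG17448)
log2(51.14/686.8) = -3.747  (CG4891)
log2(204.7/2372) = -3.535  (CG19802)
log2(24887/3793) = 2.714  (CG20931)
log2(2133/549.8) = 1.956  (CG9096)
The largest magnitude belongs to CG4891.

3.747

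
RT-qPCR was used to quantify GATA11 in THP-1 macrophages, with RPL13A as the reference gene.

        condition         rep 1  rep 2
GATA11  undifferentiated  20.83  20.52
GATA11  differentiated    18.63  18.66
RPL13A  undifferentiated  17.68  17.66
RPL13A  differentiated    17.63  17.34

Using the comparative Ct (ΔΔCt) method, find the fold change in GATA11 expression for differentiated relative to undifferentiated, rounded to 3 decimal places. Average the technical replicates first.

Mean Ct: GATA11 undifferentiated 20.675; GATA11 differentiated 18.645; RPL13A undifferentiated 17.670; RPL13A differentiated 17.485
ΔCt(undifferentiated) = 20.675 − 17.670 = 3.005
ΔCt(differentiated) = 18.645 − 17.485 = 1.160
ΔΔCt = 1.160 − 3.005 = -1.845
Fold change = 2^(−(-1.845)) = 2^1.845 = 3.5925

3.593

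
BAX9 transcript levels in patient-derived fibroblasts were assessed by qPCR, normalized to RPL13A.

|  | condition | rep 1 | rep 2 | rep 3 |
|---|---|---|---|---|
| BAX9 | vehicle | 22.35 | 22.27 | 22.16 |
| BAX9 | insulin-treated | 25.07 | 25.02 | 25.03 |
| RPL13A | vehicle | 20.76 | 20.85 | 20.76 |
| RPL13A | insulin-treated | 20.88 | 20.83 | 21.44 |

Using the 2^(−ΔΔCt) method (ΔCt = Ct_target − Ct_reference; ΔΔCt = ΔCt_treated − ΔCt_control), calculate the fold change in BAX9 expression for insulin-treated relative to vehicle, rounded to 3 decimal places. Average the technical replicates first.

0.174

Mean Ct: BAX9 vehicle 22.260; BAX9 insulin-treated 25.040; RPL13A vehicle 20.790; RPL13A insulin-treated 21.050
ΔCt(vehicle) = 22.260 − 20.790 = 1.470
ΔCt(insulin-treated) = 25.040 − 21.050 = 3.990
ΔΔCt = 3.990 − 1.470 = 2.520
Fold change = 2^(−2.520) = 0.1743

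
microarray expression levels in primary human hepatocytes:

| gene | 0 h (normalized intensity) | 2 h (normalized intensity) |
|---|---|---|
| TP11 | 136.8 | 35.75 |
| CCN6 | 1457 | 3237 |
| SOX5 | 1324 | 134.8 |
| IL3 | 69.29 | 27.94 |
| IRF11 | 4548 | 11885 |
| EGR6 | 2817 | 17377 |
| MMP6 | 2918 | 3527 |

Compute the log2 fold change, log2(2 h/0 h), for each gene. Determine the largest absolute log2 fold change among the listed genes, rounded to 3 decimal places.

log2(35.75/136.8) = -1.936  (TP11)
log2(3237/1457) = 1.152  (CCN6)
log2(134.8/1324) = -3.296  (SOX5)
log2(27.94/69.29) = -1.310  (IL3)
log2(11885/4548) = 1.386  (IRF11)
log2(17377/2817) = 2.625  (EGR6)
log2(3527/2918) = 0.273  (MMP6)
The largest magnitude belongs to SOX5.

3.296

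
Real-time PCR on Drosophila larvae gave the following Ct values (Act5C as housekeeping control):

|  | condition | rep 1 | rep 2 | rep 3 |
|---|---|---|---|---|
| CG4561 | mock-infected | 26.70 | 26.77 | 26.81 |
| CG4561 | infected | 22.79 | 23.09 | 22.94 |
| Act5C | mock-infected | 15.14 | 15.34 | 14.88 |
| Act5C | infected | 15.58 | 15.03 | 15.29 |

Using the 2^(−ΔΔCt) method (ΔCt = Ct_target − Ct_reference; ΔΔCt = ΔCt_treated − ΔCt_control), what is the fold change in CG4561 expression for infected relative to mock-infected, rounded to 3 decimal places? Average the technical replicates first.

16.000

Mean Ct: CG4561 mock-infected 26.760; CG4561 infected 22.940; Act5C mock-infected 15.120; Act5C infected 15.300
ΔCt(mock-infected) = 26.760 − 15.120 = 11.640
ΔCt(infected) = 22.940 − 15.300 = 7.640
ΔΔCt = 7.640 − 11.640 = -4.000
Fold change = 2^(−(-4.000)) = 2^4.000 = 16.0000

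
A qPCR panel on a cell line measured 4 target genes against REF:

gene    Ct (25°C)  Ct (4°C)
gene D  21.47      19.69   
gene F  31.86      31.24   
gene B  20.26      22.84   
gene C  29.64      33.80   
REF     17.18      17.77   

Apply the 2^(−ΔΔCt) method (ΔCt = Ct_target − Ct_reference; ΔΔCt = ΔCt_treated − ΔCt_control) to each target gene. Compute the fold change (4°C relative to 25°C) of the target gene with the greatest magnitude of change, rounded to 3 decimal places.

0.084

gene D: ΔΔCt = (19.69−17.77) − (21.47−17.18) = 1.92 − 4.29 = -2.37; fold change = 2^2.37 = 5.169
gene F: ΔΔCt = (31.24−17.77) − (31.86−17.18) = 13.47 − 14.68 = -1.21; fold change = 2^1.21 = 2.313
gene B: ΔΔCt = (22.84−17.77) − (20.26−17.18) = 5.07 − 3.08 = 1.99; fold change = 2^-1.99 = 0.252
gene C: ΔΔCt = (33.80−17.77) − (29.64−17.18) = 16.03 − 12.46 = 3.57; fold change = 2^-3.57 = 0.084
gene C has the largest |ΔΔCt| = 3.57.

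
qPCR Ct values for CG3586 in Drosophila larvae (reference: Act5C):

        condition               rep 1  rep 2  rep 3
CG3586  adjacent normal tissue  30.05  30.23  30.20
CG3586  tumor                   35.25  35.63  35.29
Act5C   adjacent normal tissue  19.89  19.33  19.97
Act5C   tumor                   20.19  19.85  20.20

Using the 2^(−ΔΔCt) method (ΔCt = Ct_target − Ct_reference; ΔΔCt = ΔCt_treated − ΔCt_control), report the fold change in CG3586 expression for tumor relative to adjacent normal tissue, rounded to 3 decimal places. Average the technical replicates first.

0.034

Mean Ct: CG3586 adjacent normal tissue 30.160; CG3586 tumor 35.390; Act5C adjacent normal tissue 19.730; Act5C tumor 20.080
ΔCt(adjacent normal tissue) = 30.160 − 19.730 = 10.430
ΔCt(tumor) = 35.390 − 20.080 = 15.310
ΔΔCt = 15.310 − 10.430 = 4.880
Fold change = 2^(−4.880) = 0.0340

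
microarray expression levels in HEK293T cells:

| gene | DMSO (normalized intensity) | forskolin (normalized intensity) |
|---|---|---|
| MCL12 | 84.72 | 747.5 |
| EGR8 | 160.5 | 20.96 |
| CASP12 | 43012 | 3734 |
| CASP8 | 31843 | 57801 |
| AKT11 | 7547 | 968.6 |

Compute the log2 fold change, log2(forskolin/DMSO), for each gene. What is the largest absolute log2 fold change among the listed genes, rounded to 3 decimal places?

3.526

log2(747.5/84.72) = 3.141  (MCL12)
log2(20.96/160.5) = -2.937  (EGR8)
log2(3734/43012) = -3.526  (CASP12)
log2(57801/31843) = 0.860  (CASP8)
log2(968.6/7547) = -2.962  (AKT11)
The largest magnitude belongs to CASP12.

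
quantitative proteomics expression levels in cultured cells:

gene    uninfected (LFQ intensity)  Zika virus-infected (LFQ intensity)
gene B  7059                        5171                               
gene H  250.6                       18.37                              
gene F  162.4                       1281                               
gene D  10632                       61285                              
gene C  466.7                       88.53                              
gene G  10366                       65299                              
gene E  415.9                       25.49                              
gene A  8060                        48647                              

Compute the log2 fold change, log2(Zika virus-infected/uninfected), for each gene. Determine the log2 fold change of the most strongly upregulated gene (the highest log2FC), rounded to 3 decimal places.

log2(5171/7059) = -0.449  (gene B)
log2(18.37/250.6) = -3.770  (gene H)
log2(1281/162.4) = 2.980  (gene F)
log2(61285/10632) = 2.527  (gene D)
log2(88.53/466.7) = -2.398  (gene C)
log2(65299/10366) = 2.655  (gene G)
log2(25.49/415.9) = -4.028  (gene E)
log2(48647/8060) = 2.593  (gene A)
gene F is most strongly upregulated.

2.980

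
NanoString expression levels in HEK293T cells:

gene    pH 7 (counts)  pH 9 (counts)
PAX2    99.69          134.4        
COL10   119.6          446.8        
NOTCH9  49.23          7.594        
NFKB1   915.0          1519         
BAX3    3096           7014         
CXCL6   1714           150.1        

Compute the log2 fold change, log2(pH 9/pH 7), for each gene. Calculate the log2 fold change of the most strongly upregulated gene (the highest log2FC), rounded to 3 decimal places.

log2(134.4/99.69) = 0.431  (PAX2)
log2(446.8/119.6) = 1.901  (COL10)
log2(7.594/49.23) = -2.697  (NOTCH9)
log2(1519/915.0) = 0.731  (NFKB1)
log2(7014/3096) = 1.180  (BAX3)
log2(150.1/1714) = -3.513  (CXCL6)
COL10 is most strongly upregulated.

1.901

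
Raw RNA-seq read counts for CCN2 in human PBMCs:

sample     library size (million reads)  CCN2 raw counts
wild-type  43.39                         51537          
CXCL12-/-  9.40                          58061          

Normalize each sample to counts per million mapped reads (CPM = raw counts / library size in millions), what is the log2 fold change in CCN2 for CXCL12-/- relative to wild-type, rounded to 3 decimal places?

2.379

CPM(wild-type) = 51537 / 43.39 = 1187.7622
CPM(CXCL12-/-) = 58061 / 9.40 = 6176.7021
Fold change = 6176.7021 / 1187.7622 = 5.20029
log2(5.20029) = 2.3786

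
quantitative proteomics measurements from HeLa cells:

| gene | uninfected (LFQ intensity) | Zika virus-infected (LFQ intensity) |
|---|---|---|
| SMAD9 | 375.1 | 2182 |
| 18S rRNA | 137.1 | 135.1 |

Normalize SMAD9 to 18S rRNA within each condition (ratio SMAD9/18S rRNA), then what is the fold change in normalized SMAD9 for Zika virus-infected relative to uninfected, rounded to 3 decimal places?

5.903

SMAD9/18S rRNA (uninfected) = 375.1 / 137.1 = 2.736
SMAD9/18S rRNA (Zika virus-infected) = 2182 / 135.1 = 16.151
Fold change = 16.151 / 2.736 = 5.9032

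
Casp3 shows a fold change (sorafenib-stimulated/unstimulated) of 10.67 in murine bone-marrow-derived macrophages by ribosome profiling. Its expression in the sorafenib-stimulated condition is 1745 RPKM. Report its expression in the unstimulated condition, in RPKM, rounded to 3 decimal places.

unstimulated expression = 1745 / 10.67 = 163.543

163.543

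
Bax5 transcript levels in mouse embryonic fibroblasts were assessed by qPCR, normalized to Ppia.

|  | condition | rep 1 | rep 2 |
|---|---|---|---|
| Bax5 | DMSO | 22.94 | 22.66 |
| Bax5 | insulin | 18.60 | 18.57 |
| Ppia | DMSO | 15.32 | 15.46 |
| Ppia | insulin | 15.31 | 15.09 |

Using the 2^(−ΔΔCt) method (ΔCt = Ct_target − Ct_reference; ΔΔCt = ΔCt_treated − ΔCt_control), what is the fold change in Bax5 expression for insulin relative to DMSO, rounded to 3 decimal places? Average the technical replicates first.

Mean Ct: Bax5 DMSO 22.800; Bax5 insulin 18.585; Ppia DMSO 15.390; Ppia insulin 15.200
ΔCt(DMSO) = 22.800 − 15.390 = 7.410
ΔCt(insulin) = 18.585 − 15.200 = 3.385
ΔΔCt = 3.385 − 7.410 = -4.025
Fold change = 2^(−(-4.025)) = 2^4.025 = 16.2797

16.280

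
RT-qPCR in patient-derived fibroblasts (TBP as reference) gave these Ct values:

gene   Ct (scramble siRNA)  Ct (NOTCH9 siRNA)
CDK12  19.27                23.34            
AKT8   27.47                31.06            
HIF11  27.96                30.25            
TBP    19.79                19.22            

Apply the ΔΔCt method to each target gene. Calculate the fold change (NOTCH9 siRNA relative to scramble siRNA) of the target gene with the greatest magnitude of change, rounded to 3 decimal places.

0.040

CDK12: ΔΔCt = (23.34−19.22) − (19.27−19.79) = 4.12 − (-0.52) = 4.64; fold change = 2^-4.64 = 0.040
AKT8: ΔΔCt = (31.06−19.22) − (27.47−19.79) = 11.84 − 7.68 = 4.16; fold change = 2^-4.16 = 0.056
HIF11: ΔΔCt = (30.25−19.22) − (27.96−19.79) = 11.03 − 8.17 = 2.86; fold change = 2^-2.86 = 0.138
CDK12 has the largest |ΔΔCt| = 4.64.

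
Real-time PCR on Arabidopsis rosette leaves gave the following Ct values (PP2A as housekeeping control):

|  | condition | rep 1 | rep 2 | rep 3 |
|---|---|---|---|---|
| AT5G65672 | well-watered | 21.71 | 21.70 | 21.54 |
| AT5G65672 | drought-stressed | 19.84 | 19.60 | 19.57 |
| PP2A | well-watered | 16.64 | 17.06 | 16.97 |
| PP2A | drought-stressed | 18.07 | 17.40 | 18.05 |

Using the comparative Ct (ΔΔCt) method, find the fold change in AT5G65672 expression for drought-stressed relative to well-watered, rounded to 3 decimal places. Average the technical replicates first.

7.621

Mean Ct: AT5G65672 well-watered 21.650; AT5G65672 drought-stressed 19.670; PP2A well-watered 16.890; PP2A drought-stressed 17.840
ΔCt(well-watered) = 21.650 − 16.890 = 4.760
ΔCt(drought-stressed) = 19.670 − 17.840 = 1.830
ΔΔCt = 1.830 − 4.760 = -2.930
Fold change = 2^(−(-2.930)) = 2^2.930 = 7.6211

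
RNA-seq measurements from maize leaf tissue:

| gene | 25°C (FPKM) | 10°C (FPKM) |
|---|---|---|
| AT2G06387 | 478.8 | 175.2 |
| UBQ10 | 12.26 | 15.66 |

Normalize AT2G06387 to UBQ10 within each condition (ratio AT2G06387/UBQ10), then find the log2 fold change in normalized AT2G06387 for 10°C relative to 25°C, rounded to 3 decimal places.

AT2G06387/UBQ10 (25°C) = 478.8 / 12.26 = 39.054
AT2G06387/UBQ10 (10°C) = 175.2 / 15.66 = 11.188
Fold change = 11.188 / 39.054 = 0.2865
log2(0.2865) = -1.8035

-1.804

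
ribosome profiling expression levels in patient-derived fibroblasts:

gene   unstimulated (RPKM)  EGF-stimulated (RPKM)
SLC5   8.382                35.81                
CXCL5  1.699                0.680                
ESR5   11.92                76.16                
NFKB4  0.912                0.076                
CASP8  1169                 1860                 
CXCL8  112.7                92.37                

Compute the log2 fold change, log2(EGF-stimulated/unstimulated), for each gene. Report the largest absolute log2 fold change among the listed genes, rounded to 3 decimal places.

log2(35.81/8.382) = 2.095  (SLC5)
log2(0.680/1.699) = -1.321  (CXCL5)
log2(76.16/11.92) = 2.676  (ESR5)
log2(0.076/0.912) = -3.585  (NFKB4)
log2(1860/1169) = 0.670  (CASP8)
log2(92.37/112.7) = -0.287  (CXCL8)
The largest magnitude belongs to NFKB4.

3.585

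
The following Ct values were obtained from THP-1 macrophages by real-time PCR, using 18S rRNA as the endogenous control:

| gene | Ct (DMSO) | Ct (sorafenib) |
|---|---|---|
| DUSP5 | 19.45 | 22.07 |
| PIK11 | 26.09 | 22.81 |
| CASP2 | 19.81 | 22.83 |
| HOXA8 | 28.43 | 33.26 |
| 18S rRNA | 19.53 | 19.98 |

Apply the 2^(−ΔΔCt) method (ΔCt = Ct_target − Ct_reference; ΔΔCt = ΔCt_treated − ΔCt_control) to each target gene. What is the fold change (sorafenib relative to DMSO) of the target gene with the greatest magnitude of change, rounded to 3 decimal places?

DUSP5: ΔΔCt = (22.07−19.98) − (19.45−19.53) = 2.09 − (-0.08) = 2.17; fold change = 2^-2.17 = 0.222
PIK11: ΔΔCt = (22.81−19.98) − (26.09−19.53) = 2.83 − 6.56 = -3.73; fold change = 2^3.73 = 13.269
CASP2: ΔΔCt = (22.83−19.98) − (19.81−19.53) = 2.85 − 0.28 = 2.57; fold change = 2^-2.57 = 0.168
HOXA8: ΔΔCt = (33.26−19.98) − (28.43−19.53) = 13.28 − 8.90 = 4.38; fold change = 2^-4.38 = 0.048
HOXA8 has the largest |ΔΔCt| = 4.38.

0.048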